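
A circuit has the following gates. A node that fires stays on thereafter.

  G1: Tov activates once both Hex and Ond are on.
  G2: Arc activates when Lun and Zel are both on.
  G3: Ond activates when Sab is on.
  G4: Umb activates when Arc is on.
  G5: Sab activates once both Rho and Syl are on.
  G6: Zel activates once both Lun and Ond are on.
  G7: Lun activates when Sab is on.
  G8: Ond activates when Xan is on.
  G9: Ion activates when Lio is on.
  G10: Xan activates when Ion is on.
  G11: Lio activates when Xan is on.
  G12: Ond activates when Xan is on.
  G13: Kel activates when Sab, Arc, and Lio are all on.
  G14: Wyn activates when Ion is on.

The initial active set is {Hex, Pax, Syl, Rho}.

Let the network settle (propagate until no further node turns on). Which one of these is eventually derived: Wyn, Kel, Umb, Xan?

Umb

G5: Rho and Syl on → Sab on.
G7: Sab on → Lun on.
G3: Sab on → Ond on.
Lun and Ond are on, so Zel activates (G6).
G2: Lun and Zel on → Arc on.
Arc is on, so Umb activates (G4).
Wyn would need Ion (G14), but Ion never turns on. Kel would need Sab, Arc, and Lio (G13), but Lio never turns on. Xan would need Ion (G10), but Ion never turns on.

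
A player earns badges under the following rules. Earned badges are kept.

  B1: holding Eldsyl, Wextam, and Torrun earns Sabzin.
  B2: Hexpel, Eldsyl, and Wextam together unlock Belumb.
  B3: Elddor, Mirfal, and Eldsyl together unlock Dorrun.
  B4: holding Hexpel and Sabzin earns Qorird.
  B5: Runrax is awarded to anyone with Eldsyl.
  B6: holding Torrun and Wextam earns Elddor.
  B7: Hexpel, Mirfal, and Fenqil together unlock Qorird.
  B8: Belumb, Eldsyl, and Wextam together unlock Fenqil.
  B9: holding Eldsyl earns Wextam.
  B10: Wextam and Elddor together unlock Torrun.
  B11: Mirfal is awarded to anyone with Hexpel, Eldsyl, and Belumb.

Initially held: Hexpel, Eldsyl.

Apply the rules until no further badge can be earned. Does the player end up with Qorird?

Yes

With Eldsyl, Wextam is earned (B9).
With Hexpel, Eldsyl, and Wextam, Belumb is earned (B2).
With Belumb, Eldsyl, and Wextam, Fenqil is earned (B8).
With Hexpel, Eldsyl, and Belumb, Mirfal is earned (B11).
With Hexpel, Mirfal, and Fenqil, Qorird is earned (B7).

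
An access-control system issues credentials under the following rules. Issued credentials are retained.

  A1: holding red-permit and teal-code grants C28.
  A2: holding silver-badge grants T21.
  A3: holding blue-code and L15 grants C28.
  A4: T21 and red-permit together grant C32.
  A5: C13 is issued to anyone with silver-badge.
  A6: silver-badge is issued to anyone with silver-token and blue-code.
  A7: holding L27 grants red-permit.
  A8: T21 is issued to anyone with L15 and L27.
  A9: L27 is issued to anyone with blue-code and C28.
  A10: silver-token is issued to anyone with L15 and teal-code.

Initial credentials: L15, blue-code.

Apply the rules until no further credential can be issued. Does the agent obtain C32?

Holding blue-code and L15 grants C28 (A3).
Holding blue-code and C28 grants L27 (A9).
Holding L27 grants red-permit (A7).
Holding L15 and L27 grants T21 (A8).
Holding T21 and red-permit grants C32 (A4).

Yes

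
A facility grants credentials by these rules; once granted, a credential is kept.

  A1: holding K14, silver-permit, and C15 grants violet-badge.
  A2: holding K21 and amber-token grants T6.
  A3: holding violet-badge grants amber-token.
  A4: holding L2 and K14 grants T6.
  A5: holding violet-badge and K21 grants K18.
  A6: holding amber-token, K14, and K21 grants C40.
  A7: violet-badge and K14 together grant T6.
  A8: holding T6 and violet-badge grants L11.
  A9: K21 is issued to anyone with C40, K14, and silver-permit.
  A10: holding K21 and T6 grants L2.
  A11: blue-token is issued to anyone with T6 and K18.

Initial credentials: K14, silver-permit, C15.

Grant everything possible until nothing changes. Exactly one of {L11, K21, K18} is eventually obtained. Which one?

Holding K14, silver-permit, and C15 grants violet-badge (A1).
Holding violet-badge and K14 grants T6 (A7).
Holding T6 and violet-badge grants L11 (A8).
K18 would need violet-badge and K21 (A5), but K21 is never granted. K21 would need C40, K14, and silver-permit (A9), but C40 is never granted.

L11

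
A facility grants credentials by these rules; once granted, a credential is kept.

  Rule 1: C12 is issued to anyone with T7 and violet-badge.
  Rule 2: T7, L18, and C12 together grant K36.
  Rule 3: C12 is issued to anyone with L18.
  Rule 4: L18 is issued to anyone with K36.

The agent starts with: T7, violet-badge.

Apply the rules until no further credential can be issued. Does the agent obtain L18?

No

L18 would need K36 (Rule 4), but K36 is never granted.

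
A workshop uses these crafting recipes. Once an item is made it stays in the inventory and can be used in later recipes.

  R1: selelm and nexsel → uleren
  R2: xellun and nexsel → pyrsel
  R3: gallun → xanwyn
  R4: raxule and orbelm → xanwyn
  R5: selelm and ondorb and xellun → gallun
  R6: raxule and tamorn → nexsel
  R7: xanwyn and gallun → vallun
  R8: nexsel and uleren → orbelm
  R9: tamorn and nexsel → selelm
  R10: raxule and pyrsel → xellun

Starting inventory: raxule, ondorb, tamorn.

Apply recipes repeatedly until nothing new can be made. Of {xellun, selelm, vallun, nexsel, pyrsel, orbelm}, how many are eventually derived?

raxule and tamorn → nexsel (R6).
tamorn and nexsel → selelm (R9).
Using R1, selelm and nexsel make uleren.
nexsel and uleren → orbelm (R8).
xellun would need raxule and pyrsel (R10), but pyrsel is never obtained.
selelm: reached.
vallun would need xanwyn and gallun (R7), but gallun is never obtained.
nexsel: reached.
pyrsel would need xellun and nexsel (R2), but xellun is never obtained.
orbelm: reached.
Reached: selelm, nexsel, and orbelm — 3 of the 6.

3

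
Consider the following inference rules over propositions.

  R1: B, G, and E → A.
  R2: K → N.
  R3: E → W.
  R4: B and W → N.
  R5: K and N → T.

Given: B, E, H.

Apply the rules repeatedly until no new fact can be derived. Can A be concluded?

No

A would need B, G, and E (R1), but G is never established.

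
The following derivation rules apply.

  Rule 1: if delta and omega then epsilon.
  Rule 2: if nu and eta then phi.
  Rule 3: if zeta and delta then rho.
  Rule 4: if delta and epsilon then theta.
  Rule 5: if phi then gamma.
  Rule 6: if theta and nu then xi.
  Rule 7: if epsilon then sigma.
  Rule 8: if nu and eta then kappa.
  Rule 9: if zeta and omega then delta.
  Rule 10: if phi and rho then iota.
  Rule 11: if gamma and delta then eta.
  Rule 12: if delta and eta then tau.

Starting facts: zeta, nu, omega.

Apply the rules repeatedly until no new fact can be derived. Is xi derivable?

Yes

zeta and omega hold, so delta follows (Rule 9).
From delta and omega, Rule 1 gives epsilon.
delta and epsilon hold, so theta follows (Rule 4).
From theta and nu, Rule 6 gives xi.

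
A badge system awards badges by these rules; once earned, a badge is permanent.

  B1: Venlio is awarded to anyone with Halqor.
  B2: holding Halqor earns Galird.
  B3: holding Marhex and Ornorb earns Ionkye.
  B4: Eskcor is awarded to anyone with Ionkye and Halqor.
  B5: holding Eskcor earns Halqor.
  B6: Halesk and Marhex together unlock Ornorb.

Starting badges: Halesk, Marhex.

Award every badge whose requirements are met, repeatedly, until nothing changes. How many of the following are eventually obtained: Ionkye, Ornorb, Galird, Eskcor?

2

With Halesk and Marhex, Ornorb is earned (B6).
With Marhex and Ornorb, Ionkye is earned (B3).
Ionkye: reached.
Ornorb: reached.
Galird would need Halqor (B2), but Halqor is never earned.
Eskcor would need Ionkye and Halqor (B4), but Halqor is never earned.
Reached: Ionkye and Ornorb — 2 of the 4.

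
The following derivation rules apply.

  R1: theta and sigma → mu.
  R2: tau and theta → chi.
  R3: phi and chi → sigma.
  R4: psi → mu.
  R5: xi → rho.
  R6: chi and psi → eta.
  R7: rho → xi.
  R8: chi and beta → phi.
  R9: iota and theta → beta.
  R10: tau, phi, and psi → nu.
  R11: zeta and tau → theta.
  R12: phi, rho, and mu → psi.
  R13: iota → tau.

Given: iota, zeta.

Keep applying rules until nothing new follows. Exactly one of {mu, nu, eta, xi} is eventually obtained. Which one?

iota holds, so tau follows (R13).
zeta and tau hold, so theta follows (R11).
iota and theta hold, so beta follows (R9).
tau and theta hold, so chi follows (R2).
chi and beta hold, so phi follows (R8).
phi and chi hold, so sigma follows (R3).
From theta and sigma, R1 gives mu.
eta would need chi and psi (R6), but psi is never established. xi would need rho (R7), but rho is never established. nu would need tau, phi, and psi (R10), but psi is never established.

mu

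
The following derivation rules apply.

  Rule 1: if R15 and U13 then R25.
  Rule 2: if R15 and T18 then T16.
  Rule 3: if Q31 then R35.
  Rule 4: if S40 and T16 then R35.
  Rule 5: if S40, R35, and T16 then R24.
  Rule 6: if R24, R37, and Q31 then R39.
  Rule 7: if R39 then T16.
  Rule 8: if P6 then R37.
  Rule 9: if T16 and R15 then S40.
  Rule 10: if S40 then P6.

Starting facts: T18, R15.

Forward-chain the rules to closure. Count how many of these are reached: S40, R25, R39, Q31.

R15 and T18 hold, so T16 follows (Rule 2).
From T16 and R15, Rule 9 gives S40.
S40: reached.
R25 would need R15 and U13 (Rule 1), but U13 is never established.
R39 would need R24, R37, and Q31 (Rule 6), but Q31 is never established.
No rule produces Q31, and it is not given.
Reached: S40 — 1 of the 4.

1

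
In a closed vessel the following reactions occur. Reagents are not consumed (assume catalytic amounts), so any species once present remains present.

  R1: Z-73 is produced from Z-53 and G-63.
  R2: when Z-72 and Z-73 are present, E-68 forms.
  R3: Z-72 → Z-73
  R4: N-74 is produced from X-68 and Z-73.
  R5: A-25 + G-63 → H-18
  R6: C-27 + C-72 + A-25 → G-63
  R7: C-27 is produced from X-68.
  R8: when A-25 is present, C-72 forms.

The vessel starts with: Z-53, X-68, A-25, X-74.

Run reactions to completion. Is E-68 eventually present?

No

E-68 would need Z-72 and Z-73 (R2), but Z-72 never forms.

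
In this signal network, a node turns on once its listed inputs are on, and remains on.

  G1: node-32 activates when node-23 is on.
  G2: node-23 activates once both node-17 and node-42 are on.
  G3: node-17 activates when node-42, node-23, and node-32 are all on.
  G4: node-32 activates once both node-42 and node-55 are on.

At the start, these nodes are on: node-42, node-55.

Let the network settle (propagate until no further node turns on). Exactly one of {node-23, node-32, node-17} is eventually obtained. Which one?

G4: node-42 and node-55 on → node-32 on.
node-23 would need node-17 and node-42 (G2), but node-17 never turns on. node-17 would need node-42, node-23, and node-32 (G3), but node-23 never turns on.

node-32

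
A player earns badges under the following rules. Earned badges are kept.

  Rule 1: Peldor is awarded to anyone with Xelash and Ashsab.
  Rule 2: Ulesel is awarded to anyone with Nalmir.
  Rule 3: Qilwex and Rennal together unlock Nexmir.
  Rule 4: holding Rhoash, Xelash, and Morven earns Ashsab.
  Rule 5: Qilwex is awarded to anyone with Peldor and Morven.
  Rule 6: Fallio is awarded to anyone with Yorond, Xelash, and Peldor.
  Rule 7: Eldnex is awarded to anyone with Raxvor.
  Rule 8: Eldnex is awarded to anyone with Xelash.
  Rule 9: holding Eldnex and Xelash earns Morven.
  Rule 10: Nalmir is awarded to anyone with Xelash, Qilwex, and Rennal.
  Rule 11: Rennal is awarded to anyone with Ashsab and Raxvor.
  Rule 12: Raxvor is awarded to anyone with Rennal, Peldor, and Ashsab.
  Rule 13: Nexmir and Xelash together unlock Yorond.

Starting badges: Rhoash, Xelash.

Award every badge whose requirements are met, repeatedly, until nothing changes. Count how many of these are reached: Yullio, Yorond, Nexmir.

0

No rule produces Yullio, and it is not given.
Yorond would need Nexmir and Xelash (Rule 13), but Nexmir is never earned.
Nexmir would need Qilwex and Rennal (Rule 3), but Rennal is never earned.
None of the 3 are reached.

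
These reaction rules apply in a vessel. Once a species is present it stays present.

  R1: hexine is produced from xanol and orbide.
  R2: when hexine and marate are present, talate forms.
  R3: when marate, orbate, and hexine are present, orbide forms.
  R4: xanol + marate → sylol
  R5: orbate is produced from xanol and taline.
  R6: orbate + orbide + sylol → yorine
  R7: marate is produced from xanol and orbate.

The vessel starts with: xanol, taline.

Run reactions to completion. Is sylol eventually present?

xanol and taline present → orbate forms (R5).
xanol and orbate present → marate forms (R7).
xanol and marate present → sylol forms (R4).

Yes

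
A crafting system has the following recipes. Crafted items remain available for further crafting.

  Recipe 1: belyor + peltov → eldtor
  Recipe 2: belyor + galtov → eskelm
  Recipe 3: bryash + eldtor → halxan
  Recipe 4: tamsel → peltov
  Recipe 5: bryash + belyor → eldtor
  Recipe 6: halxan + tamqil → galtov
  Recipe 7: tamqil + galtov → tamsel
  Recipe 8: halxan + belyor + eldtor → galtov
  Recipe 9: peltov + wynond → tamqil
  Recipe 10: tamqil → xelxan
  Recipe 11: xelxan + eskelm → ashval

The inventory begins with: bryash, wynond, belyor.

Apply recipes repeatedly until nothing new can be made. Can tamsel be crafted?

tamsel would need tamqil and galtov (Recipe 7), but tamqil is never obtained.

No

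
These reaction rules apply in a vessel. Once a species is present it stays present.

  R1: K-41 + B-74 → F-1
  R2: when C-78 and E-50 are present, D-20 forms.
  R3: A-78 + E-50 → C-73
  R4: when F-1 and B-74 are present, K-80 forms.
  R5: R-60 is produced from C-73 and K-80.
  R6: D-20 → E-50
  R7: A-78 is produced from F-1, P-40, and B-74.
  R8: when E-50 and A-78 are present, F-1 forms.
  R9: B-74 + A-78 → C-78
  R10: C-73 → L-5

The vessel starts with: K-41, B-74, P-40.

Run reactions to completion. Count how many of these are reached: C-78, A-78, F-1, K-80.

4

K-41 and B-74 present → F-1 forms (R1).
F-1 and B-74 present → K-80 forms (R4).
F-1, P-40, and B-74 present → A-78 forms (R7).
B-74 and A-78 present → C-78 forms (R9).
C-78: reached.
A-78: reached.
F-1: reached.
K-80: reached.
All 4 are reached.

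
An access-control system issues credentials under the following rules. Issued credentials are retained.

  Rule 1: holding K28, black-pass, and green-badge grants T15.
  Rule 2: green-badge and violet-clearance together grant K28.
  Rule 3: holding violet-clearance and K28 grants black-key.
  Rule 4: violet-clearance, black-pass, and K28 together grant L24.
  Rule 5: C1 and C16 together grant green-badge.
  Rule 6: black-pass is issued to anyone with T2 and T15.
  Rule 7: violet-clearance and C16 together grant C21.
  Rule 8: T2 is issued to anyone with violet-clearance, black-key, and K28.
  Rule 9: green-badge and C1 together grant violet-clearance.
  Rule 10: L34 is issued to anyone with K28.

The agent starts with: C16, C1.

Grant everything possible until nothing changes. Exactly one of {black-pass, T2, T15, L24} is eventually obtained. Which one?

Holding C1 and C16 grants green-badge (Rule 5).
Holding green-badge and C1 grants violet-clearance (Rule 9).
Holding green-badge and violet-clearance grants K28 (Rule 2).
Holding violet-clearance and K28 grants black-key (Rule 3).
Holding violet-clearance, black-key, and K28 grants T2 (Rule 8).
L24 would need violet-clearance, black-pass, and K28 (Rule 4), but black-pass is never granted. black-pass would need T2 and T15 (Rule 6), but T15 is never granted. T15 would need K28, black-pass, and green-badge (Rule 1), but black-pass is never granted.

T2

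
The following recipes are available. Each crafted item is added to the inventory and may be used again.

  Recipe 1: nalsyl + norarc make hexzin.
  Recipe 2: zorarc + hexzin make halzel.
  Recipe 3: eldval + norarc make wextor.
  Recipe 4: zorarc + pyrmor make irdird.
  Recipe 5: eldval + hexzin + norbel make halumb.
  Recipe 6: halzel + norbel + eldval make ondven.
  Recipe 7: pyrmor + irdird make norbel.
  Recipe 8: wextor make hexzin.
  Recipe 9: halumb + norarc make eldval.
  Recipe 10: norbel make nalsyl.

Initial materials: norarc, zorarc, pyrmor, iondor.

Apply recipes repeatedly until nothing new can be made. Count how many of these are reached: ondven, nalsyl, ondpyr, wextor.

zorarc + pyrmor → irdird (Recipe 4).
Using Recipe 7, pyrmor and irdird make norbel.
norbel → nalsyl (Recipe 10).
ondven would need halzel, norbel, and eldval (Recipe 6), but eldval is never obtained.
nalsyl: reached.
No rule produces ondpyr, and it is not given.
wextor would need eldval and norarc (Recipe 3), but eldval is never obtained.
Reached: nalsyl — 1 of the 4.

1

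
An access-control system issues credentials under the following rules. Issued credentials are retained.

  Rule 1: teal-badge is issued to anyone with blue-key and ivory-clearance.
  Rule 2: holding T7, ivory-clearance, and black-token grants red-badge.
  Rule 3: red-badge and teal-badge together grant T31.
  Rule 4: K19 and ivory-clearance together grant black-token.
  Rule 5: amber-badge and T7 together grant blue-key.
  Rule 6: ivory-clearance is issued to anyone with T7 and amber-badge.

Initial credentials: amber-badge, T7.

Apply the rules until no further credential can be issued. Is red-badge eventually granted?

red-badge would need T7, ivory-clearance, and black-token (Rule 2), but black-token is never granted.

No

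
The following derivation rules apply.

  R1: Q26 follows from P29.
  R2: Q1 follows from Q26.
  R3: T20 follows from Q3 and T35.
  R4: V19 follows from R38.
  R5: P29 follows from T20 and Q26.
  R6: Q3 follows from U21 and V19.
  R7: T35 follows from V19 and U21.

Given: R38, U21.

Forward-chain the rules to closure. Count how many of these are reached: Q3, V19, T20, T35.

4

From R38, R4 gives V19.
V19 and U21 hold, so T35 follows (R7).
From U21 and V19, R6 gives Q3.
Q3 and T35 hold, so T20 follows (R3).
Q3: reached.
V19: reached.
T20: reached.
T35: reached.
All 4 are reached.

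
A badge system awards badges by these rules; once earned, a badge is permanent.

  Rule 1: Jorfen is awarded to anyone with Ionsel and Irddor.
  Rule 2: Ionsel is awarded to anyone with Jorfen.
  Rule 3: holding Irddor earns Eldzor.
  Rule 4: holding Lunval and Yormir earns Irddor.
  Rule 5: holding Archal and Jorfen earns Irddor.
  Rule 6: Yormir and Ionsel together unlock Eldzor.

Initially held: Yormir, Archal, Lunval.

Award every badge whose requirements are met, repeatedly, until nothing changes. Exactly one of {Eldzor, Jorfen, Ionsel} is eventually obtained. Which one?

With Lunval and Yormir, Irddor is earned (Rule 4).
With Irddor, Eldzor is earned (Rule 3).
Jorfen would need Ionsel and Irddor (Rule 1), but Ionsel is never earned. Ionsel would need Jorfen (Rule 2), but Jorfen is never earned.

Eldzor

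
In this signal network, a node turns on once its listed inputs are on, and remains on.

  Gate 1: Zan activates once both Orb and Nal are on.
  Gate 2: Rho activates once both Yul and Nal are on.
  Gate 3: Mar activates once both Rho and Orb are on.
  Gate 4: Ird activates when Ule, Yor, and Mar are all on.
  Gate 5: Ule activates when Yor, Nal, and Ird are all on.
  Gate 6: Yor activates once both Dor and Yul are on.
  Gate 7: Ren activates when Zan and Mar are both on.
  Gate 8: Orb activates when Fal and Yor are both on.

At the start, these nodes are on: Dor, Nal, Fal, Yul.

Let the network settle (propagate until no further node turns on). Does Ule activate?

No

Ule would need Yor, Nal, and Ird (Gate 5), but Ird never turns on.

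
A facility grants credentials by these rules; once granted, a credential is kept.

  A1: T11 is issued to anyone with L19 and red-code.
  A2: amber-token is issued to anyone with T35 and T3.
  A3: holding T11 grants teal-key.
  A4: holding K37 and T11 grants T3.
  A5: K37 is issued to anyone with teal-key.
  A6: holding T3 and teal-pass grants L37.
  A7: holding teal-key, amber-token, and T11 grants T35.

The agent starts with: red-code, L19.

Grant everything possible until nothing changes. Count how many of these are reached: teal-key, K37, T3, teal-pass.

Holding L19 and red-code grants T11 (A1).
Holding T11 grants teal-key (A3).
Holding teal-key grants K37 (A5).
Holding K37 and T11 grants T3 (A4).
teal-key: reached.
K37: reached.
T3: reached.
No rule produces teal-pass, and it is not given.
Reached: teal-key, K37, and T3 — 3 of the 4.

3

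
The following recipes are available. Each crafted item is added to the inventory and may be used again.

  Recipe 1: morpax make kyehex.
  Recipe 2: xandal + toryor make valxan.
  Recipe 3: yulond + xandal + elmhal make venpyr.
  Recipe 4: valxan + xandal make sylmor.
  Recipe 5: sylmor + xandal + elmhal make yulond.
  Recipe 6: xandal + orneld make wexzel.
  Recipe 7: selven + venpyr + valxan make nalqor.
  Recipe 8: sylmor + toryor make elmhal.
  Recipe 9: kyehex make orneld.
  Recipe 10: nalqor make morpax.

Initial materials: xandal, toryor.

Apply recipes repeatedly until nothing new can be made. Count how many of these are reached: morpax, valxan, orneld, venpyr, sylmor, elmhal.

4

Using Recipe 2, xandal and toryor make valxan.
valxan + xandal → sylmor (Recipe 4).
sylmor + toryor → elmhal (Recipe 8).
sylmor + xandal + elmhal → yulond (Recipe 5).
yulond + xandal + elmhal → venpyr (Recipe 3).
morpax would need nalqor (Recipe 10), but nalqor is never obtained.
valxan: reached.
orneld would need kyehex (Recipe 9), but kyehex is never obtained.
venpyr: reached.
sylmor: reached.
elmhal: reached.
Reached: valxan, venpyr, sylmor, and elmhal — 4 of the 6.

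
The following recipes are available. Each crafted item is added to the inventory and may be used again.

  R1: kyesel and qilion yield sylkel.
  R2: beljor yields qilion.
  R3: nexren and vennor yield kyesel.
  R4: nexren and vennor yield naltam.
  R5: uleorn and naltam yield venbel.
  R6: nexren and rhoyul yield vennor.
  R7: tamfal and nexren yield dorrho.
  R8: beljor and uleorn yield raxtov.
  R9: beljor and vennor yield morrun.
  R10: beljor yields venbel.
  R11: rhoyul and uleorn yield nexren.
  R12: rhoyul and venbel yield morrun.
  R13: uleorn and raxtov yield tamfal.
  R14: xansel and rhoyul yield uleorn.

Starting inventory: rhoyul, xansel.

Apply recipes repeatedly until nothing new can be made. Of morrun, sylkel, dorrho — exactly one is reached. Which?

morrun

Using R14, xansel and rhoyul make uleorn.
rhoyul and uleorn → nexren (R11).
nexren and rhoyul → vennor (R6).
nexren and vennor → naltam (R4).
Using R5, uleorn and naltam make venbel.
Using R12, rhoyul and venbel make morrun.
sylkel would need kyesel and qilion (R1), but qilion is never obtained. dorrho would need tamfal and nexren (R7), but tamfal is never obtained.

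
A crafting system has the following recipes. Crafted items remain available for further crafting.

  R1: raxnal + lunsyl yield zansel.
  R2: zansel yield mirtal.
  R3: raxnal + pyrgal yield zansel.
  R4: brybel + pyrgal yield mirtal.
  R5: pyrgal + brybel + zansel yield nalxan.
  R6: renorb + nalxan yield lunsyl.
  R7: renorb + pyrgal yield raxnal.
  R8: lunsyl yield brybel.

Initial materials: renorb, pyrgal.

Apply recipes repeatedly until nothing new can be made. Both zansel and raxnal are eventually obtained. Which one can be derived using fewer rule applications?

raxnal: Using R7, renorb and pyrgal make raxnal. [1 rule application]
zansel: Using R7, renorb and pyrgal make raxnal. Using R3, raxnal and pyrgal make zansel. [2 rule applications]
raxnal needs fewer.

raxnal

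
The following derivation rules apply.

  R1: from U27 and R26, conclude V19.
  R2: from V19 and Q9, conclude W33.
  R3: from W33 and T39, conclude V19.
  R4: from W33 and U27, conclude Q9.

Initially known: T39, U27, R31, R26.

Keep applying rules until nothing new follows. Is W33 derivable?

No

W33 would need V19 and Q9 (R2), but Q9 is never established.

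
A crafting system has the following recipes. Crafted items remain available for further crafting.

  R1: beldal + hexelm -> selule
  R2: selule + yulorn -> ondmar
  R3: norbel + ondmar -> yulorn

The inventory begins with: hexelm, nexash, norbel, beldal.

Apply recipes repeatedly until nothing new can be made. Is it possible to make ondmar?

No

ondmar would need selule and yulorn (R2), but yulorn is never obtained.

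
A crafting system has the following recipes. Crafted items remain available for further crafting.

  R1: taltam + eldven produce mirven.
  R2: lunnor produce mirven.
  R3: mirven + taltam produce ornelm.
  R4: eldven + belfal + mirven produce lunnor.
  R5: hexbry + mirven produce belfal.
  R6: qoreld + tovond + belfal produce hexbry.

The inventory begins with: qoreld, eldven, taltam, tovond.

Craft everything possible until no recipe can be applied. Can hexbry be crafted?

hexbry would need qoreld, tovond, and belfal (R6), but belfal is never obtained.

No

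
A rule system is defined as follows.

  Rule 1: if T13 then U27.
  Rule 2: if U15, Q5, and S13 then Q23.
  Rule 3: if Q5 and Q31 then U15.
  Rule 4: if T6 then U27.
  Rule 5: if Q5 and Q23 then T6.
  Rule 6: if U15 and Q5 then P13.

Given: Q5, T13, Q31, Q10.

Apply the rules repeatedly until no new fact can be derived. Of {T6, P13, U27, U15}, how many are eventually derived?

From Q5 and Q31, Rule 3 gives U15.
From T13, Rule 1 gives U27.
U15 and Q5 hold, so P13 follows (Rule 6).
T6 would need Q5 and Q23 (Rule 5), but Q23 is never established.
P13: reached.
U27: reached.
U15: reached.
Reached: P13, U27, and U15 — 3 of the 4.

3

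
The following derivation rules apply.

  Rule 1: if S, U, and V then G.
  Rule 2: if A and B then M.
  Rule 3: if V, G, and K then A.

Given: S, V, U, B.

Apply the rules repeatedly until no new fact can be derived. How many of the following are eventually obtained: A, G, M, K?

1

S, U, and V hold, so G follows (Rule 1).
A would need V, G, and K (Rule 3), but K is never established.
G: reached.
M would need A and B (Rule 2), but A is never established.
No rule produces K, and it is not given.
Reached: G — 1 of the 4.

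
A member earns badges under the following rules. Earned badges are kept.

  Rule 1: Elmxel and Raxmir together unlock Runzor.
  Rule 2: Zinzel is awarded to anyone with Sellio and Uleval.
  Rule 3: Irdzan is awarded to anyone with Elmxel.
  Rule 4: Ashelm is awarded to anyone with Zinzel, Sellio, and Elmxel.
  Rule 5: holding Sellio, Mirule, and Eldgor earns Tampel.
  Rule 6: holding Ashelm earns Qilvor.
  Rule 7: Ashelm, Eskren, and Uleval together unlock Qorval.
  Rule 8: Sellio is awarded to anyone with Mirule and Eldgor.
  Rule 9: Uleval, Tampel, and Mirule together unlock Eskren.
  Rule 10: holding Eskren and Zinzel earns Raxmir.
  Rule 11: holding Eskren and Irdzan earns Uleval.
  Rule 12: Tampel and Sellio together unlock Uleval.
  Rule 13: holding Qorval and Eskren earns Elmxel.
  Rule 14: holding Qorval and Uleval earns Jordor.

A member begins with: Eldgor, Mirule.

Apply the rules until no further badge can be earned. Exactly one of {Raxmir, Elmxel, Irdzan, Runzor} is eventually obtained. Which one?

With Mirule and Eldgor, Sellio is earned (Rule 8).
With Sellio, Mirule, and Eldgor, Tampel is earned (Rule 5).
With Tampel and Sellio, Uleval is earned (Rule 12).
With Uleval, Tampel, and Mirule, Eskren is earned (Rule 9).
With Sellio and Uleval, Zinzel is earned (Rule 2).
With Eskren and Zinzel, Raxmir is earned (Rule 10).
Elmxel would need Qorval and Eskren (Rule 13), but Qorval is never earned. Runzor would need Elmxel and Raxmir (Rule 1), but Elmxel is never earned. Irdzan would need Elmxel (Rule 3), but Elmxel is never earned.

Raxmir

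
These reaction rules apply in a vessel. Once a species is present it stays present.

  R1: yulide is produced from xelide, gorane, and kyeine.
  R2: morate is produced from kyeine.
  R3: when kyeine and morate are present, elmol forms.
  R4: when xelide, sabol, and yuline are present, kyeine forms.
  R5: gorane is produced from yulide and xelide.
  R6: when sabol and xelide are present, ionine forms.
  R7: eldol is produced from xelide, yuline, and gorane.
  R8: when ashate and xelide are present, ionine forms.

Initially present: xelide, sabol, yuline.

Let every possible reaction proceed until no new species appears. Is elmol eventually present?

Yes

xelide, sabol, and yuline present → kyeine forms (R4).
kyeine present → morate forms (R2).
kyeine and morate present → elmol forms (R3).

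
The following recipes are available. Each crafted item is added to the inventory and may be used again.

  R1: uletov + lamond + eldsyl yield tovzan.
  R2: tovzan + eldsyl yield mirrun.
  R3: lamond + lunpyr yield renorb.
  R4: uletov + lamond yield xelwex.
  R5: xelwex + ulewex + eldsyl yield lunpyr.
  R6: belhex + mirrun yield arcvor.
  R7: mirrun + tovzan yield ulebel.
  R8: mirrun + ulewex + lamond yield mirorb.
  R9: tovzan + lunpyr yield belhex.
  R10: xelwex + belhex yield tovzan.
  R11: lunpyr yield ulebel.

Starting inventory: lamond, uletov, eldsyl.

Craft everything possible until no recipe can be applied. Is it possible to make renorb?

renorb would need lamond and lunpyr (R3), but lunpyr is never obtained.

No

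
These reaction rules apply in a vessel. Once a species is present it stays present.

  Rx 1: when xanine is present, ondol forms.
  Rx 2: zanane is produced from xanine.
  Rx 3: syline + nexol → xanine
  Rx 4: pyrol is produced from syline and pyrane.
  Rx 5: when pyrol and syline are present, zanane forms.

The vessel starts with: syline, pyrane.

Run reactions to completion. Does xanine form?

No

xanine would need syline and nexol (Rx 3), but nexol never forms.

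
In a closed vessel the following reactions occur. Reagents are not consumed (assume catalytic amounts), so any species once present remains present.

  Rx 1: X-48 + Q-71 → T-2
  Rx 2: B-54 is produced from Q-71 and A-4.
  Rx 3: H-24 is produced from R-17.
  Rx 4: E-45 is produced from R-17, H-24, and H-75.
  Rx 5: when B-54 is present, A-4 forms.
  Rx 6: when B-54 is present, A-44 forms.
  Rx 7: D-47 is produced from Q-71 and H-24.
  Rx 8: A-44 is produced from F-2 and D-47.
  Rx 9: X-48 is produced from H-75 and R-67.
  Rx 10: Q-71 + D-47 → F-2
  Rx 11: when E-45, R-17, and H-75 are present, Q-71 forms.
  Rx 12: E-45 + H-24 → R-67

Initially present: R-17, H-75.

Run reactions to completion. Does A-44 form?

Yes

R-17 present → H-24 forms (Rx 3).
R-17, H-24, and H-75 present → E-45 forms (Rx 4).
E-45, R-17, and H-75 present → Q-71 forms (Rx 11).
Q-71 and H-24 present → D-47 forms (Rx 7).
Q-71 and D-47 present → F-2 forms (Rx 10).
F-2 and D-47 present → A-44 forms (Rx 8).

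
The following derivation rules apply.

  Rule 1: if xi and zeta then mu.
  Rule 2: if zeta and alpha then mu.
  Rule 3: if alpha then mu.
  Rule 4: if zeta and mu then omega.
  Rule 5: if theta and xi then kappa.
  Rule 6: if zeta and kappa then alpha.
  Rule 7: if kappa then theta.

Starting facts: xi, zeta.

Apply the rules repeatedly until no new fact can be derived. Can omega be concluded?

Yes

xi and zeta hold, so mu follows (Rule 1).
From zeta and mu, Rule 4 gives omega.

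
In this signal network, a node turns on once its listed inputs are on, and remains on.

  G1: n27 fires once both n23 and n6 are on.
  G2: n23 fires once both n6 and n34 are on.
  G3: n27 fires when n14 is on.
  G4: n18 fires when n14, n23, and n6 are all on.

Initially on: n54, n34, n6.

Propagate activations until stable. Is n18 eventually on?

No

n18 would need n14, n23, and n6 (G4), but n14 never turns on.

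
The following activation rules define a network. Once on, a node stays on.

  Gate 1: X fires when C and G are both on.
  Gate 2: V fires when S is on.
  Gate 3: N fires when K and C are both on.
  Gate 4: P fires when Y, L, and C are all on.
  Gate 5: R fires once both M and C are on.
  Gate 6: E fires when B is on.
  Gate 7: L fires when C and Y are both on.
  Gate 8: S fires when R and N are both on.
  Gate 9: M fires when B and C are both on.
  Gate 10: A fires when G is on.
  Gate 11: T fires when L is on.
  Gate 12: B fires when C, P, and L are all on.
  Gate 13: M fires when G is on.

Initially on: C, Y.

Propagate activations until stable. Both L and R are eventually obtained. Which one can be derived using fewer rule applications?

L

L: Gate 7: C and Y on → L on. [1 rule application]
R: C and Y are on, so L fires (Gate 7). Gate 4: Y, L, and C on → P on. Gate 12: C, P, and L on → B on. Gate 9: B and C on → M on. Gate 5: M and C on → R on. [5 rule applications]
L needs fewer.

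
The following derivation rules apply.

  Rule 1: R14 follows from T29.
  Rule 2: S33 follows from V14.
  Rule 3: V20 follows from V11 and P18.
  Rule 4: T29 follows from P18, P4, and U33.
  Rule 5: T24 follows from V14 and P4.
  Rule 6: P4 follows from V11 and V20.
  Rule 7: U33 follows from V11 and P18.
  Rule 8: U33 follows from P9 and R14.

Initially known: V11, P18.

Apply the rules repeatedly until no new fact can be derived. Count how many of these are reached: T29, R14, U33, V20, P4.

From V11 and P18, Rule 7 gives U33.
From V11 and P18, Rule 3 gives V20.
From V11 and V20, Rule 6 gives P4.
P18, P4, and U33 hold, so T29 follows (Rule 4).
T29 holds, so R14 follows (Rule 1).
T29: reached.
R14: reached.
U33: reached.
V20: reached.
P4: reached.
All 5 are reached.

5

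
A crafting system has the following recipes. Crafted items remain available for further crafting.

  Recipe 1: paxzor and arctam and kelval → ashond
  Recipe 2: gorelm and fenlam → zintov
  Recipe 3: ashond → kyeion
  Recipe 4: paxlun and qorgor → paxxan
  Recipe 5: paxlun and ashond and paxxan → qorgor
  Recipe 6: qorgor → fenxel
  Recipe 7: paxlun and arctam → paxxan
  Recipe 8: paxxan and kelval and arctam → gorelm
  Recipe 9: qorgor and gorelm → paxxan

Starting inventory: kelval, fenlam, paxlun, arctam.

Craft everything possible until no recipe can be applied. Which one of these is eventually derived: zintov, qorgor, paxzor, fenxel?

Using Recipe 7, paxlun and arctam make paxxan.
Using Recipe 8, paxxan, kelval, and arctam make gorelm.
Using Recipe 2, gorelm and fenlam make zintov.
qorgor would need paxlun, ashond, and paxxan (Recipe 5), but ashond is never obtained. No rule produces paxzor, and it is not given. fenxel would need qorgor (Recipe 6), but qorgor is never obtained.

zintov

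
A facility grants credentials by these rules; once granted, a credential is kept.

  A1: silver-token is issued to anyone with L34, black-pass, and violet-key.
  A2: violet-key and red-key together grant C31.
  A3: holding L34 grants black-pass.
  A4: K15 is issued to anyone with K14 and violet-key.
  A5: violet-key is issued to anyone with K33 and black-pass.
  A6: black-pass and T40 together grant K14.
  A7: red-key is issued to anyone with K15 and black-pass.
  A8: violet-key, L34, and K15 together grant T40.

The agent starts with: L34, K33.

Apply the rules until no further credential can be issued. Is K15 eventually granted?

No

K15 would need K14 and violet-key (A4), but K14 is never granted.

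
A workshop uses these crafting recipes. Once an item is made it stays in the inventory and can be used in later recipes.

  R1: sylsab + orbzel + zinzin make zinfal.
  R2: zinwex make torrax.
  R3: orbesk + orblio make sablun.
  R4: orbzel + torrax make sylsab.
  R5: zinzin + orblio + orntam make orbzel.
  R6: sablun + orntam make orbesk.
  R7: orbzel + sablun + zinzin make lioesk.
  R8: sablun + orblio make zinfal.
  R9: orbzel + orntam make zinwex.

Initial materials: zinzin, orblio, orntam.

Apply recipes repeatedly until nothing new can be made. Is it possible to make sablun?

sablun would need orbesk and orblio (R3), but orbesk is never obtained.

No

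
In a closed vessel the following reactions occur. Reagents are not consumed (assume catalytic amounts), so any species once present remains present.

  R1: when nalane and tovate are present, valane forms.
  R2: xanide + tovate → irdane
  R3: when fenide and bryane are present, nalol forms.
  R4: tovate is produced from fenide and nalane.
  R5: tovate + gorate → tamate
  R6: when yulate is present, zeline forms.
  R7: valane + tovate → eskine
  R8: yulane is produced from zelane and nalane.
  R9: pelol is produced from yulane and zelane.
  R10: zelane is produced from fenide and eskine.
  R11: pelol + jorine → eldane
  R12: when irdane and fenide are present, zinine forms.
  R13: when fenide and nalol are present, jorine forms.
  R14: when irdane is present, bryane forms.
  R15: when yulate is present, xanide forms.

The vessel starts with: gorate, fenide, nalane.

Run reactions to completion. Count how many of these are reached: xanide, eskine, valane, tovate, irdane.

3

fenide and nalane present → tovate forms (R4).
nalane and tovate present → valane forms (R1).
valane and tovate present → eskine forms (R7).
xanide would need yulate (R15), but yulate never forms.
eskine: reached.
valane: reached.
tovate: reached.
irdane would need xanide and tovate (R2), but xanide never forms.
Reached: eskine, valane, and tovate — 3 of the 5.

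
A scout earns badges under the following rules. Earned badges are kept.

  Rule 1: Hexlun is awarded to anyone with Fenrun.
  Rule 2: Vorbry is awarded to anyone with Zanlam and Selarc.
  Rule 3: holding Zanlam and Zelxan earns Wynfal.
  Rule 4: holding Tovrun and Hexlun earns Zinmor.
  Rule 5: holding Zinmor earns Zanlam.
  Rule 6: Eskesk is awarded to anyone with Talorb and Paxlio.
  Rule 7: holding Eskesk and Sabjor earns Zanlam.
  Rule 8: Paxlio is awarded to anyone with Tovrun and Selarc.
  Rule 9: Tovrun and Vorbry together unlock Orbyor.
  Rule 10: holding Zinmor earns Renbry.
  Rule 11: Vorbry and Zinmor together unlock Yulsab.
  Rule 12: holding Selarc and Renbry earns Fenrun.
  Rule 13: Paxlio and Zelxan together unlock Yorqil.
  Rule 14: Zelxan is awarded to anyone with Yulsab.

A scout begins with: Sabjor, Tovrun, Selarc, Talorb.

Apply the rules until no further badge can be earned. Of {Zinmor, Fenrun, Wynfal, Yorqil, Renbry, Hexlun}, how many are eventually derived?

0

Zinmor would need Tovrun and Hexlun (Rule 4), but Hexlun is never earned.
Fenrun would need Selarc and Renbry (Rule 12), but Renbry is never earned.
Wynfal would need Zanlam and Zelxan (Rule 3), but Zelxan is never earned.
Yorqil would need Paxlio and Zelxan (Rule 13), but Zelxan is never earned.
Renbry would need Zinmor (Rule 10), but Zinmor is never earned.
Hexlun would need Fenrun (Rule 1), but Fenrun is never earned.
None of the 6 are reached.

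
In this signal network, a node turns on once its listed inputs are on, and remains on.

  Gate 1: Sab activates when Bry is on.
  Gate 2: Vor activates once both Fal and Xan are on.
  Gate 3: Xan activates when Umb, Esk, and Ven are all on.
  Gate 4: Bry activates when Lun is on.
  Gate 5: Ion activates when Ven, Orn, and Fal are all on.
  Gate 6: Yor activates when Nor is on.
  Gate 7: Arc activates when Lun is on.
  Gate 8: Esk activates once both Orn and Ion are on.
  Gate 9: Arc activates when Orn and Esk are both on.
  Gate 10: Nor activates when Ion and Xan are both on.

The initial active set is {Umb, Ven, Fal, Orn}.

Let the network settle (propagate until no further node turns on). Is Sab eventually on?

No

Sab would need Bry (Gate 1), but Bry never turns on.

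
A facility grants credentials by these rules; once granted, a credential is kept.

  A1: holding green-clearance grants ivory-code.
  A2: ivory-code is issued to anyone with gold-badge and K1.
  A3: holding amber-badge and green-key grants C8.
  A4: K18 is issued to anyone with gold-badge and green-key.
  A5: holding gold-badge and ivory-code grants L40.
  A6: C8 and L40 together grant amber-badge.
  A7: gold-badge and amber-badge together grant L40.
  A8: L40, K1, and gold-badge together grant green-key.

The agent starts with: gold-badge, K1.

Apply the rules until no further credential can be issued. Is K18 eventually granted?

Yes

Holding gold-badge and K1 grants ivory-code (A2).
Holding gold-badge and ivory-code grants L40 (A5).
Holding L40, K1, and gold-badge grants green-key (A8).
Holding gold-badge and green-key grants K18 (A4).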